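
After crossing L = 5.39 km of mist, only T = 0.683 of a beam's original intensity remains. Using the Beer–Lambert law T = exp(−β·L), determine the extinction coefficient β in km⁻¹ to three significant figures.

Beer–Lambert: T = exp(−βL) ⇒ β = −ln(T)/L = −ln(0.683)/5.39 = 0.3813/5.39 = 0.07073 km⁻¹.

0.0707 km⁻¹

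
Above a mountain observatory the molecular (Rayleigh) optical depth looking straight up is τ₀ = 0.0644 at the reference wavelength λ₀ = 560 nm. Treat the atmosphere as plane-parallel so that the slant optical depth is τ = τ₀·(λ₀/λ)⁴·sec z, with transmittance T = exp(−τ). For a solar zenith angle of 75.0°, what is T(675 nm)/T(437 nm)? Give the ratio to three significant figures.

1.74

Airmass: sec 75.0° = 3.8637.
τ(675 nm) = 0.0644 × (560/675)⁴ × 3.8637 = 0.0644 × 0.4737 × 3.8637 = 0.1179.
τ(437 nm) = 0.0644 × (560/437)⁴ × 3.8637 = 0.0644 × 2.6967 × 3.8637 = 0.6710.
T(675)/T(437) = exp(τ_B − τ_A) = exp(0.5531) = 1.7387.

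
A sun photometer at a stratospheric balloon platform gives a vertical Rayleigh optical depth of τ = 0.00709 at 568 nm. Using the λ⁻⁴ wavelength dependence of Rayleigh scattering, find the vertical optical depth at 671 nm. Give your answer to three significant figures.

τ(671 nm) = τ(568 nm) × (568/671)⁴ = 0.00709 × (0.8465)⁴ = 0.00709 × 0.5135 = 0.0036.

0.00364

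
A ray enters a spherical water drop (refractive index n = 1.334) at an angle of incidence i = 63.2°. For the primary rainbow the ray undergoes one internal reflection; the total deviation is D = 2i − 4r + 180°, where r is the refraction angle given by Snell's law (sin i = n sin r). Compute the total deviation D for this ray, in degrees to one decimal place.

sin r = sin 63.2° / 1.334 = 0.8926/1.334 = 0.6691; r = 42.00°.
D = 2·63.2° − 4·42.00° + 180° = 126.40° − 167.99° + 180° = 138.41°.

138.4°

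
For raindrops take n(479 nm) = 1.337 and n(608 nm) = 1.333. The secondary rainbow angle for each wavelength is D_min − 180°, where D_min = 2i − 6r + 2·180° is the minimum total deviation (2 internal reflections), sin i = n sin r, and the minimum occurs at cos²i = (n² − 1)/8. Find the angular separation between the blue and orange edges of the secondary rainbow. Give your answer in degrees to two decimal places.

At 479 nm (n = 1.337): cos²i = 0.09845 → i = 71.714°, r = 45.249°, D_min = 231.934°, rainbow angle = 51.934°.
At 608 nm (n = 1.333): cos²i = 0.09711 → i = 71.843°, r = 45.466°, D_min = 230.891°, rainbow angle = 50.891°.
Angular width = |51.934° − 50.891°| = 1.043°.

1.04°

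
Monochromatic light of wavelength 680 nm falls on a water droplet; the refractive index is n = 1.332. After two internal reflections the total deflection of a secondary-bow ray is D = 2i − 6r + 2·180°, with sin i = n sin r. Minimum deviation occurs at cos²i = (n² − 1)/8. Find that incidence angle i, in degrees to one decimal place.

cos²i = (1.332² − 1)/8 = (1.77422 − 1)/8 = 0.09678.
cos i = 0.31109, so i = 71.875°.

71.9°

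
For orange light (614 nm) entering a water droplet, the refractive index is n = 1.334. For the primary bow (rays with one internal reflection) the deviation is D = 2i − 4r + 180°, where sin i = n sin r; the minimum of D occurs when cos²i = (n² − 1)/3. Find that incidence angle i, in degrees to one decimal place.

59.4°

cos²i = (1.334² − 1)/3 = (1.77956 − 1)/3 = 0.25985.
cos i = 0.50976, so i = 59.352°.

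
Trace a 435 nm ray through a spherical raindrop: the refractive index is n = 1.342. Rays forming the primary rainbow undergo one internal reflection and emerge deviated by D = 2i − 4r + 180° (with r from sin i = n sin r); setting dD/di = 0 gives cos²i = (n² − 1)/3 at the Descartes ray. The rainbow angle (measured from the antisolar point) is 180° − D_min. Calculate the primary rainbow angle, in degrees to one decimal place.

cos²i = (1.80096 − 1)/3 = 0.26699; i = arccos(0.51671) = 58.888°.
sin r = sin 58.888°/1.342 = 0.63797; r = 39.641°.
D_min = 2·58.888° − 4·39.641° + 180° = 139.213°.
Rainbow angle = 180° − D_min = 40.787°.

40.8°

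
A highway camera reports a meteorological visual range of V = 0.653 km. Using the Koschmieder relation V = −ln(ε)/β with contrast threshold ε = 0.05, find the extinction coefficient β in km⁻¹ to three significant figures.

4.59 km⁻¹

β = −ln(0.05) / V = 2.996 / 0.653 = 4.5876 km⁻¹.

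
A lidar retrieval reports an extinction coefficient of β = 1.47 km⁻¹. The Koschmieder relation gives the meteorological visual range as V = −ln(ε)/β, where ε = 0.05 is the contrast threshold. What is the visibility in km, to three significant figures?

2.04 km

V = −ln(0.05) / 1.47 = 2.996 / 1.47 = 2.0379 km.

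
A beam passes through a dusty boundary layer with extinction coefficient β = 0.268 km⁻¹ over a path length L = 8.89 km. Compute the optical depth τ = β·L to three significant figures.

τ = β·L = 0.268 × 8.89 = 2.3825.

2.38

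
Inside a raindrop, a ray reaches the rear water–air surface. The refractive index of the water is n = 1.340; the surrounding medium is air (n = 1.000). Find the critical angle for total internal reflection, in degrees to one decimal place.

sin θ_c = n_air / n = 1.000 / 1.340 = 0.7463.
θ_c = arcsin(0.7463) = 48.27°.

48.3°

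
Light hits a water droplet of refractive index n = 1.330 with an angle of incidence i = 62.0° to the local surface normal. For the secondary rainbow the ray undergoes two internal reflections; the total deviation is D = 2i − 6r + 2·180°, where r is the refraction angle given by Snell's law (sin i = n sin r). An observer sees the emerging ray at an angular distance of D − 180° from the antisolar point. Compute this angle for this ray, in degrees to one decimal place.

sin r = sin 62.0° / 1.330 = 0.8829/1.330 = 0.6639; r = 41.60°.
D = 2·62.0° − 6·41.60° + 2·180° = 124.00° − 249.57° + 360° = 234.43°.
Angle from antisolar point = D − 180° = 54.43°.

54.4°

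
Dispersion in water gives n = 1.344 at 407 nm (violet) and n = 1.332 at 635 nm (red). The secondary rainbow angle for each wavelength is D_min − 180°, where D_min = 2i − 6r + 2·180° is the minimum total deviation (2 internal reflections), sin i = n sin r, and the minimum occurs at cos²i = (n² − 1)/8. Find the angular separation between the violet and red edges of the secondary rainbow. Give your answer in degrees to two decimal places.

At 407 nm (n = 1.344): cos²i = 0.10079 → i = 71.490°, r = 44.874°, D_min = 233.733°, rainbow angle = 53.733°.
At 635 nm (n = 1.332): cos²i = 0.09678 → i = 71.875°, r = 45.520°, D_min = 230.628°, rainbow angle = 50.628°.
Angular width = |53.733° − 50.628°| = 3.104°.

3.10°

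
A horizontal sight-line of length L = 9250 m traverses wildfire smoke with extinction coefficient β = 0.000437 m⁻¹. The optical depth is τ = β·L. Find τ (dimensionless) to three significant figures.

τ = β·L = 0.000437 × 9250 = 4.0423.

4.04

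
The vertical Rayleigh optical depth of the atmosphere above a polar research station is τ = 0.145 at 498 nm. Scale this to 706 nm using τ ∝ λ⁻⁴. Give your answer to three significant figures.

τ(706 nm) = τ(498 nm) × (498/706)⁴ = 0.145 × (0.7054)⁴ = 0.145 × 0.2476 = 0.0359.

0.0359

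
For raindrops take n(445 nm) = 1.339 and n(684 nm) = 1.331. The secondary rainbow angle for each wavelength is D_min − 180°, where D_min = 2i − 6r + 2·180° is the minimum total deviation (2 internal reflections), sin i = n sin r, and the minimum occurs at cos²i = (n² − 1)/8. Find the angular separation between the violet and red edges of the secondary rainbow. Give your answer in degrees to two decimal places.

2.09°

At 445 nm (n = 1.339): cos²i = 0.09912 → i = 71.650°, r = 45.141°, D_min = 232.451°, rainbow angle = 52.451°.
At 684 nm (n = 1.331): cos²i = 0.09645 → i = 71.907°, r = 45.575°, D_min = 230.365°, rainbow angle = 50.365°.
Angular width = |52.451° − 50.365°| = 2.086°.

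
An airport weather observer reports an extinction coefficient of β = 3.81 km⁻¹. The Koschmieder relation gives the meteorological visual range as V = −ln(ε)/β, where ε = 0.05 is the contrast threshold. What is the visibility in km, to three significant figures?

0.786 km

V = −ln(0.05) / 3.81 = 2.996 / 3.81 = 0.7863 km.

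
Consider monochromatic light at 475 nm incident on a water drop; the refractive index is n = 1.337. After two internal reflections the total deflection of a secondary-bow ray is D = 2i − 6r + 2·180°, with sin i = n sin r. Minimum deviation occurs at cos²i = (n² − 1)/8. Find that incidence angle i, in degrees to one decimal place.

71.7°

cos²i = (1.337² − 1)/8 = (1.78757 − 1)/8 = 0.09845.
cos i = 0.31376, so i = 71.714°.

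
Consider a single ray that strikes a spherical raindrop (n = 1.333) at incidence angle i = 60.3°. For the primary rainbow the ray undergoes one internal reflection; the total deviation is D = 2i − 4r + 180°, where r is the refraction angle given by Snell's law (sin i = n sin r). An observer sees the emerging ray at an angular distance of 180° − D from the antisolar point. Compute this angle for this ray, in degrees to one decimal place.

sin r = sin 60.3° / 1.333 = 0.8686/1.333 = 0.6516; r = 40.67°.
D = 2·60.3° − 4·40.67° + 180° = 120.60° − 162.66° + 180° = 137.94°.
Angle from antisolar point = 180° − D = 42.06°.

42.1°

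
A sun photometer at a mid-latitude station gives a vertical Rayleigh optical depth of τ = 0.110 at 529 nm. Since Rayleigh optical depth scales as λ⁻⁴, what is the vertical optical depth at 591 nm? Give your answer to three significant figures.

τ(591 nm) = τ(529 nm) × (529/591)⁴ = 0.110 × (0.8951)⁴ = 0.110 × 0.6419 = 0.0706.

0.0706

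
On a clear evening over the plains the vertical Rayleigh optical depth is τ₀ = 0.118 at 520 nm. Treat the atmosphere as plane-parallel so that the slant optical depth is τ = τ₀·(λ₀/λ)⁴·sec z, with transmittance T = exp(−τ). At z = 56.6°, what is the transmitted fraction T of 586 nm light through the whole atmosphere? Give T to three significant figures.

0.876

sec 56.6° = 1.8166.
τ = 0.118 × (520/586)⁴ × 1.8166 = 0.118 × 0.6200 × 1.8166 = 0.1329.
T = exp(−0.1329) = 0.8755.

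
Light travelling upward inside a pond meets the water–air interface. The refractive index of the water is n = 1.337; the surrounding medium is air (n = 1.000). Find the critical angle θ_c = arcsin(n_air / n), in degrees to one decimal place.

sin θ_c = n_air / n = 1.000 / 1.337 = 0.7479.
θ_c = arcsin(0.7479) = 48.41°.

48.4°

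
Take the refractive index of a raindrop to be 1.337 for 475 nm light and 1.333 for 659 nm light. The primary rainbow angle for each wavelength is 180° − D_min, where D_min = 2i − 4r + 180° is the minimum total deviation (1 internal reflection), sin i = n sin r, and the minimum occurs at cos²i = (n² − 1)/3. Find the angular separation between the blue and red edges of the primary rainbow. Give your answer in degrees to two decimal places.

At 475 nm (n = 1.337): cos²i = 0.26252 → i = 59.178°, r = 39.964°, D_min = 138.500°, rainbow angle = 41.500°.
At 659 nm (n = 1.333): cos²i = 0.25896 → i = 59.410°, r = 40.225°, D_min = 137.922°, rainbow angle = 42.078°.
Angular width = |41.500° − 42.078°| = 0.578°.

0.58°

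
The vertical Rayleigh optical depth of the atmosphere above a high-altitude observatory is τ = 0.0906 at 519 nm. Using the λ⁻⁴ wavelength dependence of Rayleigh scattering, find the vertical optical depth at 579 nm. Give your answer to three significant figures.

τ(579 nm) = τ(519 nm) × (519/579)⁴ = 0.0906 × (0.8964)⁴ = 0.0906 × 0.6456 = 0.0585.

0.0585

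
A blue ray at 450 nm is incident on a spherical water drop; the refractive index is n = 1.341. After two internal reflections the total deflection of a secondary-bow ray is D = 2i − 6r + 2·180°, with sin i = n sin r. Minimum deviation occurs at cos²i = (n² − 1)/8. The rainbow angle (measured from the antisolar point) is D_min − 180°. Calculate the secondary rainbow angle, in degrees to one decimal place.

cos²i = (1.79828 − 1)/8 = 0.09979; i = arccos(0.31589) = 71.586°.
sin r = sin 71.586°/1.341 = 0.70753; r = 45.034°.
D_min = 2·71.586° − 6·45.034° + 360° = 232.966°.
Rainbow angle = D_min − 180° = 52.966°.

53.0°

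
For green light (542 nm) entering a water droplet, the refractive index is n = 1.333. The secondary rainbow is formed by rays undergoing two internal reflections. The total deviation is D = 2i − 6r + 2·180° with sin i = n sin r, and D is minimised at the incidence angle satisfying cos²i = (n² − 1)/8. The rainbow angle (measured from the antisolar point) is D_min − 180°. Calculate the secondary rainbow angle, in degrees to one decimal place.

50.9°

cos²i = (1.77689 − 1)/8 = 0.09711; i = arccos(0.31163) = 71.843°.
sin r = sin 71.843°/1.333 = 0.71283; r = 45.466°.
D_min = 2·71.843° − 6·45.466° + 360° = 230.891°.
Rainbow angle = D_min − 180° = 50.891°.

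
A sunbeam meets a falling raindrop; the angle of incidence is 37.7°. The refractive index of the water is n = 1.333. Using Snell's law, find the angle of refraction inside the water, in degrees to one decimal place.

Snell: sin θ_r = sin θ_i / n = sin 37.7° / 1.333 = 0.6115 / 1.333 = 0.4588.
θ_r = arcsin(0.4588) = 27.31°.

27.3°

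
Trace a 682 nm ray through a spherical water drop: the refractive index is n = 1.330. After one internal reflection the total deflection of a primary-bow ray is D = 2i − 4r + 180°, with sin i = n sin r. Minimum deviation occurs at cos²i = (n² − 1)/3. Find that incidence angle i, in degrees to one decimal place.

59.6°

cos²i = (1.330² − 1)/3 = (1.76890 − 1)/3 = 0.25630.
cos i = 0.50626, so i = 59.585°.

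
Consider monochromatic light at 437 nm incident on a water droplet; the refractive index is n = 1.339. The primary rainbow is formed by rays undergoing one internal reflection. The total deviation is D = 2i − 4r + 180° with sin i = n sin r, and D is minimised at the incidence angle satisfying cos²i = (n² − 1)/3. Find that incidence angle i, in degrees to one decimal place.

cos²i = (1.339² − 1)/3 = (1.79292 − 1)/3 = 0.26431.
cos i = 0.51411, so i = 59.062°.

59.1°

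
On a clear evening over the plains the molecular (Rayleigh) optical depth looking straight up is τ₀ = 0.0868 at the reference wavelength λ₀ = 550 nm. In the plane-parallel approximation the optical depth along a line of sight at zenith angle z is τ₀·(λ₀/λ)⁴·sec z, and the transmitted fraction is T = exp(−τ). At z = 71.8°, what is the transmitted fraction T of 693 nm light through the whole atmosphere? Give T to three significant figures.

sec 71.8° = 3.2017.
τ = 0.0868 × (550/693)⁴ × 3.2017 = 0.0868 × 0.3968 × 3.2017 = 0.1103.
T = exp(−0.1103) = 0.8956.

0.896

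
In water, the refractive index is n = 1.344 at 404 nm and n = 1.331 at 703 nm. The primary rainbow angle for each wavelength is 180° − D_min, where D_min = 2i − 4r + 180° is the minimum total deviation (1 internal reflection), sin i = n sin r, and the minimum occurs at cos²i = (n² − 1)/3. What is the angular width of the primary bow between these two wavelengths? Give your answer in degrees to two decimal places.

1.86°

At 404 nm (n = 1.344): cos²i = 0.26878 → i = 58.772°, r = 39.512°, D_min = 139.495°, rainbow angle = 40.505°.
At 703 nm (n = 1.331): cos²i = 0.25719 → i = 59.527°, r = 40.356°, D_min = 137.630°, rainbow angle = 42.370°.
Angular width = |40.505° − 42.370°| = 1.865°.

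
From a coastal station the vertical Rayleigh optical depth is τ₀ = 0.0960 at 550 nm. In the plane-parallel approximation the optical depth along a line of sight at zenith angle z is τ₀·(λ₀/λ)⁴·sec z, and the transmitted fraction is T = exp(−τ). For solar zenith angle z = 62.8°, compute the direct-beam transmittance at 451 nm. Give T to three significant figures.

sec 62.8° = 2.1877.
τ = 0.0960 × (550/451)⁴ × 2.1877 = 0.0960 × 2.2118 × 2.1877 = 0.4645.
T = exp(−0.4645) = 0.6284.

0.628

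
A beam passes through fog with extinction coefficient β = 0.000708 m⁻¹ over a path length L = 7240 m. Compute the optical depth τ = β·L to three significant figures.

5.13

τ = β·L = 0.000708 × 7240 = 5.1259.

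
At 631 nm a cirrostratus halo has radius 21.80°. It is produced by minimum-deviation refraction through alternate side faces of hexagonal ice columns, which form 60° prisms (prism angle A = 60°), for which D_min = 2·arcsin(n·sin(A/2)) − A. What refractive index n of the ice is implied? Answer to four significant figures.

Rearranging: n = sin((D_min + A)/2) / sin(A/2).
(D_min + A)/2 = (21.80° + 60°)/2 = 40.900°.
n = sin 40.900° / sin 30° = 0.6547 / 0.5000 = 1.3095.

1.309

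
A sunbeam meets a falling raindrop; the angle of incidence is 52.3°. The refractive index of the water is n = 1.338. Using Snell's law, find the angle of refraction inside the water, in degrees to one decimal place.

36.3°

Snell: sin θ_r = sin θ_i / n = sin 52.3° / 1.338 = 0.7912 / 1.338 = 0.5913.
θ_r = arcsin(0.5913) = 36.25°.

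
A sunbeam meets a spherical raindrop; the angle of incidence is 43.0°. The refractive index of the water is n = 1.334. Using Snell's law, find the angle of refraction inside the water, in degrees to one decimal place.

Snell: sin θ_r = sin θ_i / n = sin 43.0° / 1.334 = 0.6820 / 1.334 = 0.5112.
θ_r = arcsin(0.5112) = 30.75°.

30.7°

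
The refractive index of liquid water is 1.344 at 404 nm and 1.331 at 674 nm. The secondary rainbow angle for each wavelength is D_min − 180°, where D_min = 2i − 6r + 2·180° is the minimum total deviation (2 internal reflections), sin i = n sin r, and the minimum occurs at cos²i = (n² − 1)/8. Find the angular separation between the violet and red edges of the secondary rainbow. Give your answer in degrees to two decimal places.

3.37°

At 404 nm (n = 1.344): cos²i = 0.10079 → i = 71.490°, r = 44.874°, D_min = 233.733°, rainbow angle = 53.733°.
At 674 nm (n = 1.331): cos²i = 0.09645 → i = 71.907°, r = 45.575°, D_min = 230.365°, rainbow angle = 50.365°.
Angular width = |53.733° − 50.365°| = 3.368°.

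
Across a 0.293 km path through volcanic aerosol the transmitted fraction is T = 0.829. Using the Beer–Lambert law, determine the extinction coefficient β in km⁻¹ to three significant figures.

0.640 km⁻¹

Beer–Lambert: T = exp(−βL) ⇒ β = −ln(T)/L = −ln(0.829)/0.293 = 0.1875/0.293 = 0.6401 km⁻¹.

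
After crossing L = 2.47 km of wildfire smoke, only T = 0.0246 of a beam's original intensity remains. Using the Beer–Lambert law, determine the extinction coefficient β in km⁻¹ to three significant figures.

1.50 km⁻¹

Beer–Lambert: T = exp(−βL) ⇒ β = −ln(T)/L = −ln(0.0246)/2.47 = 3.7050/2.47 = 1.5 km⁻¹.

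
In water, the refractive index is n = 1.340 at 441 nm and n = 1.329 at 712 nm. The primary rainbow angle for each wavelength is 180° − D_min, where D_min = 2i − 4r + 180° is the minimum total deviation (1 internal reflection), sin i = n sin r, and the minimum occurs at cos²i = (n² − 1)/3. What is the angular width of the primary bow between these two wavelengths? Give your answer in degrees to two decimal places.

At 441 nm (n = 1.340): cos²i = 0.26520 → i = 59.004°, r = 39.770°, D_min = 138.929°, rainbow angle = 41.071°.
At 712 nm (n = 1.329): cos²i = 0.25541 → i = 59.643°, r = 40.487°, D_min = 137.337°, rainbow angle = 42.663°.
Angular width = |41.071° − 42.663°| = 1.592°.

1.59°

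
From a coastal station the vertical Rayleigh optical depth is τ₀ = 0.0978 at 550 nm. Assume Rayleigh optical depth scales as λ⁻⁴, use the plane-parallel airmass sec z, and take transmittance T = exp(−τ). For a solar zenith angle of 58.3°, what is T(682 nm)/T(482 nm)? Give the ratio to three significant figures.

Airmass: sec 58.3° = 1.9031.
τ(682 nm) = 0.0978 × (550/682)⁴ × 1.9031 = 0.0978 × 0.4230 × 1.9031 = 0.0787.
τ(482 nm) = 0.0978 × (550/482)⁴ × 1.9031 = 0.0978 × 1.6954 × 1.9031 = 0.3155.
T(682)/T(482) = exp(τ_B − τ_A) = exp(0.2368) = 1.2672.

1.27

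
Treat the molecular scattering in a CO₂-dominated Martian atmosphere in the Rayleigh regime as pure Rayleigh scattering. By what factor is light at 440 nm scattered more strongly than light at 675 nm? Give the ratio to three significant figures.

Rayleigh scattering ∝ λ⁻⁴, so the ratio of coefficients is the inverse fourth power of the wavelength ratio.
σ(440)/σ(675) = (675/440)⁴ = (1.5341)⁴ = 5.539.

5.54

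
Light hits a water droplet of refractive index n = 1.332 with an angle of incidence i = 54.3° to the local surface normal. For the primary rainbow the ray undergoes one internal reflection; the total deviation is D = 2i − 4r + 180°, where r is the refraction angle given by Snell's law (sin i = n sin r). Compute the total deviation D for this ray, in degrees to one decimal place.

138.3°

sin r = sin 54.3° / 1.332 = 0.8121/1.332 = 0.6097; r = 37.57°.
D = 2·54.3° − 4·37.57° + 180° = 108.60° − 150.26° + 180° = 138.34°.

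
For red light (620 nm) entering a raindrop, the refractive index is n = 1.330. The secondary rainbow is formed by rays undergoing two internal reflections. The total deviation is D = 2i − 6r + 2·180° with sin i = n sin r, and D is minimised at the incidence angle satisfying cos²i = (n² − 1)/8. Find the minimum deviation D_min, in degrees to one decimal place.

cos²i = (1.76890 − 1)/8 = 0.09611; i = arccos(0.31002) = 71.940°.
sin r = sin 71.940°/1.330 = 0.71483; r = 45.630°.
D_min = 2·71.940° − 6·45.630° + 360° = 230.101°.

230.1°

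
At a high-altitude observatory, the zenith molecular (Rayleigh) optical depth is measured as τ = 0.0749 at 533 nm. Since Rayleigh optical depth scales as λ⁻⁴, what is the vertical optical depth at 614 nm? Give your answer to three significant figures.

0.0425

τ(614 nm) = τ(533 nm) × (533/614)⁴ = 0.0749 × (0.8681)⁴ = 0.0749 × 0.5679 = 0.0425.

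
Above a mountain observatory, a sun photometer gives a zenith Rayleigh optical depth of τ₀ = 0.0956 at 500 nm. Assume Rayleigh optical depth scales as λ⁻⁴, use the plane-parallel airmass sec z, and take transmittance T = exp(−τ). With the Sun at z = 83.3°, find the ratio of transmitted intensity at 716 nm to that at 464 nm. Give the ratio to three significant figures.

Airmass: sec 83.3° = 8.5711.
τ(716 nm) = 0.0956 × (500/716)⁴ × 8.5711 = 0.0956 × 0.2378 × 8.5711 = 0.1949.
τ(464 nm) = 0.0956 × (500/464)⁴ × 8.5711 = 0.0956 × 1.3484 × 8.5711 = 1.1049.
T(716)/T(464) = exp(τ_B − τ_A) = exp(0.9100) = 2.4843.

2.48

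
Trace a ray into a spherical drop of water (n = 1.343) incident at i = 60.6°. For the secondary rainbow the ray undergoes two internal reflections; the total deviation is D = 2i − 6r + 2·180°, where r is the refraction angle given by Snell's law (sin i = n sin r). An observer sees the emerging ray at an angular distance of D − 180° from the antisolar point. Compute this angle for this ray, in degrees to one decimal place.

sin r = sin 60.6° / 1.343 = 0.8712/1.343 = 0.6487; r = 40.44°.
D = 2·60.6° − 6·40.44° + 2·180° = 121.20° − 242.67° + 360° = 238.53°.
Angle from antisolar point = D − 180° = 58.53°.

58.5°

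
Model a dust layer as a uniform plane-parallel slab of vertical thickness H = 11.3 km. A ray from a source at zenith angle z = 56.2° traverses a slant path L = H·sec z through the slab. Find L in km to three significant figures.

sec z = 1/cos 56.2° = 1.7976.
L = 11.3 × 1.7976 = 20.313 km.

20.3 km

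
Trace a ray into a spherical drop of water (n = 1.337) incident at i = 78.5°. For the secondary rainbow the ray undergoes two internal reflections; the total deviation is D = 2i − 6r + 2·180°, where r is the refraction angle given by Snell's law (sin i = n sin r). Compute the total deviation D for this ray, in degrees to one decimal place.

sin r = sin 78.5° / 1.337 = 0.9799/1.337 = 0.7329; r = 47.13°.
D = 2·78.5° − 6·47.13° + 2·180° = 157.00° − 282.79° + 360° = 234.21°.

234.2°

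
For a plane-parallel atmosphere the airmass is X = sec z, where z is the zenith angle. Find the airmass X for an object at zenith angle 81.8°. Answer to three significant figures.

X = sec z = 1/cos 81.8° = 1/0.1426 = 7.0112.

7.01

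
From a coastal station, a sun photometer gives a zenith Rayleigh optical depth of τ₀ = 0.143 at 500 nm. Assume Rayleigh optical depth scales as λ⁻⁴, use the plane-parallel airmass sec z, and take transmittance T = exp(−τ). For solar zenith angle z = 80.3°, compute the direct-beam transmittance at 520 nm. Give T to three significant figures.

sec 80.3° = 5.9351.
τ = 0.143 × (500/520)⁴ × 5.9351 = 0.143 × 0.8548 × 5.9351 = 0.7255.
T = exp(−0.7255) = 0.4841.

0.484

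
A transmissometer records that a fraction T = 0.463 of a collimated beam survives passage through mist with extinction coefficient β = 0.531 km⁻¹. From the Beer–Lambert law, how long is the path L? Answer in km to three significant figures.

Beer–Lambert: T = exp(−βL) ⇒ L = −ln(T)/β = −ln(0.463)/0.531 = 0.7700/0.531 = 1.45 km.

1.45 km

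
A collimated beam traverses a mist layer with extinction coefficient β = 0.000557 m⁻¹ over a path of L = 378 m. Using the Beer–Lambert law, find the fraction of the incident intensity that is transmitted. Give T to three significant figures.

0.810

τ = β·L = 0.000557 × 378 = 0.2105.
T = exp(−0.2105) = 0.8101.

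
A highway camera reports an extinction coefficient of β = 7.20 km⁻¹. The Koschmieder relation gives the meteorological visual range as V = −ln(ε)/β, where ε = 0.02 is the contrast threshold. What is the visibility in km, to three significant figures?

V = −ln(0.02) / 7.20 = 3.912 / 7.20 = 0.5433 km.

0.543 km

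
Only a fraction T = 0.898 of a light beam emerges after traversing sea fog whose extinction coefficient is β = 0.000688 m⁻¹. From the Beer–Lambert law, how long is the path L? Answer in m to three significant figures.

156 m

Beer–Lambert: T = exp(−βL) ⇒ L = −ln(T)/β = −ln(0.898)/0.000688 = 0.1076/0.000688 = 156.4 m.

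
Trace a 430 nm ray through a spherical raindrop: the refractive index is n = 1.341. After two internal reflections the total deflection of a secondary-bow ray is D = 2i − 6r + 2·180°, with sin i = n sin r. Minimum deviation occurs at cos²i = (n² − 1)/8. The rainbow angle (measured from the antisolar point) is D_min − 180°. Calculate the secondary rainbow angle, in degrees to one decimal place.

53.0°

cos²i = (1.79828 − 1)/8 = 0.09979; i = arccos(0.31589) = 71.586°.
sin r = sin 71.586°/1.341 = 0.70753; r = 45.034°.
D_min = 2·71.586° − 6·45.034° + 360° = 232.966°.
Rainbow angle = D_min − 180° = 52.966°.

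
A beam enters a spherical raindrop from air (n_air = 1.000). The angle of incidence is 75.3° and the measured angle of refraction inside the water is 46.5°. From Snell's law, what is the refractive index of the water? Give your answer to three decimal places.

1.333

n = sin θ_i / sin θ_r = sin 75.3° / sin 46.5° = 0.9673 / 0.7254 = 1.3335.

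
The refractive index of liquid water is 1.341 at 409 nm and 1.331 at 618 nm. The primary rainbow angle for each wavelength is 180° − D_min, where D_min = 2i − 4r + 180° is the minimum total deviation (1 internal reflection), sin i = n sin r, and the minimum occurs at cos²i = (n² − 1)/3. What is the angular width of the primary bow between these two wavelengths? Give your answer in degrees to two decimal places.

At 409 nm (n = 1.341): cos²i = 0.26609 → i = 58.946°, r = 39.705°, D_min = 139.071°, rainbow angle = 40.929°.
At 618 nm (n = 1.331): cos²i = 0.25719 → i = 59.527°, r = 40.356°, D_min = 137.630°, rainbow angle = 42.370°.
Angular width = |40.929° − 42.370°| = 1.441°.

1.44°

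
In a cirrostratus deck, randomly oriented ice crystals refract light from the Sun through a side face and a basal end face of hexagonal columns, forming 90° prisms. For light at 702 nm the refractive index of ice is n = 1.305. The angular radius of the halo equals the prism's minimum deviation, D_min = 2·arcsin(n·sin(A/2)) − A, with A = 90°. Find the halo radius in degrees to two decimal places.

n·sin(A/2) = 1.305 × sin 45° = 1.305 × 0.7071 = 0.9228.
D_min = 2·arcsin(0.9228) − 90° = 2 × 67.335° − 90° = 44.670°.

44.67°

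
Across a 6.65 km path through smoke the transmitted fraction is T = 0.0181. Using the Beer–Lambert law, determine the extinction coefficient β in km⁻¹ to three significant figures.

Beer–Lambert: T = exp(−βL) ⇒ β = −ln(T)/L = −ln(0.0181)/6.65 = 4.0118/6.65 = 0.6033 km⁻¹.

0.603 km⁻¹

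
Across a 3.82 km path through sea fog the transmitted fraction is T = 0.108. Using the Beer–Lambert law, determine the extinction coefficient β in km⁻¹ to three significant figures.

0.583 km⁻¹

Beer–Lambert: T = exp(−βL) ⇒ β = −ln(T)/L = −ln(0.108)/3.82 = 2.2256/3.82 = 0.5826 km⁻¹.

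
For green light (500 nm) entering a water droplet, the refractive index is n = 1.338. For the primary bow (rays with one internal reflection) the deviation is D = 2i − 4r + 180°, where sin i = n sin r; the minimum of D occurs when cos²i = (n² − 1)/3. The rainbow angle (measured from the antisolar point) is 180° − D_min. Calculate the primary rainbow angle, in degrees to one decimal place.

cos²i = (1.79024 − 1)/3 = 0.26341; i = arccos(0.51324) = 59.120°.
sin r = sin 59.120°/1.338 = 0.64144; r = 39.899°.
D_min = 2·59.120° − 4·39.899° + 180° = 138.643°.
Rainbow angle = 180° − D_min = 41.357°.

41.4°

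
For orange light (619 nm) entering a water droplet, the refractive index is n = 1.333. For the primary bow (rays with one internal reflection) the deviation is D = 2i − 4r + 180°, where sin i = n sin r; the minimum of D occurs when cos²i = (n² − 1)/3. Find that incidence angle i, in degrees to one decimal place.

cos²i = (1.333² − 1)/3 = (1.77689 − 1)/3 = 0.25896.
cos i = 0.50888, so i = 59.410°.

59.4°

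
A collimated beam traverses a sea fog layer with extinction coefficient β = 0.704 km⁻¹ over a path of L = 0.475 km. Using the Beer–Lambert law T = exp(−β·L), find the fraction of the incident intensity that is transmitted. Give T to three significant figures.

τ = β·L = 0.704 × 0.475 = 0.3344.
T = exp(−0.3344) = 0.7158.

0.716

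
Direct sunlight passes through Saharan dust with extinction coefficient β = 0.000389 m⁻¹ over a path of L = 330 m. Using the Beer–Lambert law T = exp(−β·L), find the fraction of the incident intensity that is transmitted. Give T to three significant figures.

τ = β·L = 0.000389 × 330 = 0.1284.
T = exp(−0.1284) = 0.8795.

0.880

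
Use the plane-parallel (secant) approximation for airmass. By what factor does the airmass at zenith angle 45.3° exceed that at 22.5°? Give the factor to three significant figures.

X(45.3°)/X(22.5°) = sec 45.3° / sec 22.5° = cos 22.5° / cos 45.3° = 0.9239/0.7034 = 1.3135.

1.31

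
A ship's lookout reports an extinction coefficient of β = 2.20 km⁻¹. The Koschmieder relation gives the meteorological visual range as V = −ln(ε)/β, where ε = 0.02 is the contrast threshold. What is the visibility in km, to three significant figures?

V = −ln(0.02) / 2.20 = 3.912 / 2.20 = 1.7782 km.

1.78 km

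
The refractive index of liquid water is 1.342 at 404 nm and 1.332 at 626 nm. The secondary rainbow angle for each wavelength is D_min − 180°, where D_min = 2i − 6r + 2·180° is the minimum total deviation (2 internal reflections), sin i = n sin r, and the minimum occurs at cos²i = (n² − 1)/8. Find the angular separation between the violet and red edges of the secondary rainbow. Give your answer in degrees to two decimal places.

2.59°

At 404 nm (n = 1.342): cos²i = 0.10012 → i = 71.554°, r = 44.981°, D_min = 233.222°, rainbow angle = 53.222°.
At 626 nm (n = 1.332): cos²i = 0.09678 → i = 71.875°, r = 45.520°, D_min = 230.628°, rainbow angle = 50.628°.
Angular width = |53.222° − 50.628°| = 2.594°.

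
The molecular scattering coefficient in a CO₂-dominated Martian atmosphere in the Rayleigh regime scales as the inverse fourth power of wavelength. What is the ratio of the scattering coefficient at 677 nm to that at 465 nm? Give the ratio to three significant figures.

Rayleigh scattering ∝ λ⁻⁴, so the ratio of coefficients is the inverse fourth power of the wavelength ratio.
σ(677)/σ(465) = (465/677)⁴ = (0.6869)⁴ = 0.2226.

0.223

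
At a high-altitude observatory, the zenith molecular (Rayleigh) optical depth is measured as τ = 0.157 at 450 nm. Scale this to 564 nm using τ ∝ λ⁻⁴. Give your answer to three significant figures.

τ(564 nm) = τ(450 nm) × (450/564)⁴ = 0.157 × (0.7979)⁴ = 0.157 × 0.4053 = 0.0636.

0.0636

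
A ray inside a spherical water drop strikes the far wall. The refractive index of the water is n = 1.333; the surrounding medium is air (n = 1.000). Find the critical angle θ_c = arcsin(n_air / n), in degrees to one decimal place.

sin θ_c = n_air / n = 1.000 / 1.333 = 0.7502.
θ_c = arcsin(0.7502) = 48.61°.

48.6°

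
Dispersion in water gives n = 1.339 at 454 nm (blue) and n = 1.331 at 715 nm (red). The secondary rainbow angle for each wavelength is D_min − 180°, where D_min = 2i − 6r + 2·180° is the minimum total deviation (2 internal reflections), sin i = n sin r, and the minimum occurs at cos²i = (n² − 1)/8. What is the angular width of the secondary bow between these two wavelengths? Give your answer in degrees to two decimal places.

2.09°

At 454 nm (n = 1.339): cos²i = 0.09912 → i = 71.650°, r = 45.141°, D_min = 232.451°, rainbow angle = 52.451°.
At 715 nm (n = 1.331): cos²i = 0.09645 → i = 71.907°, r = 45.575°, D_min = 230.365°, rainbow angle = 50.365°.
Angular width = |52.451° − 50.365°| = 2.086°.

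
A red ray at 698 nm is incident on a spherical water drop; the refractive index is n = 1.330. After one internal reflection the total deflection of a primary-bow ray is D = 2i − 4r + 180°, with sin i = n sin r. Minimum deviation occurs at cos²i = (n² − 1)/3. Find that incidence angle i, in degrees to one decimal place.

59.6°

cos²i = (1.330² − 1)/3 = (1.76890 − 1)/3 = 0.25630.
cos i = 0.50626, so i = 59.585°.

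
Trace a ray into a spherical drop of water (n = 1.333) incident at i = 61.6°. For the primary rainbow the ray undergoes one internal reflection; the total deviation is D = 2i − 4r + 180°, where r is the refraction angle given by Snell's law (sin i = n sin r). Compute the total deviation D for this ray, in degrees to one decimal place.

138.0°

sin r = sin 61.6° / 1.333 = 0.8796/1.333 = 0.6599; r = 41.29°.
D = 2·61.6° − 4·41.29° + 180° = 123.20° − 165.17° + 180° = 138.03°.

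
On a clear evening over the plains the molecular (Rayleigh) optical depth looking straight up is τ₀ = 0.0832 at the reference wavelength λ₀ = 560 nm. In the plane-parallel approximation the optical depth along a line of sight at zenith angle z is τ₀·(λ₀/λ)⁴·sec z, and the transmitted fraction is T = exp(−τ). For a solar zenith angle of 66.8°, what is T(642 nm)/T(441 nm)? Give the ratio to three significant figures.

1.53

Airmass: sec 66.8° = 2.5384.
τ(642 nm) = 0.0832 × (560/642)⁴ × 2.5384 = 0.0832 × 0.5789 × 2.5384 = 0.1223.
τ(441 nm) = 0.0832 × (560/441)⁴ × 2.5384 = 0.0832 × 2.6001 × 2.5384 = 0.5491.
T(642)/T(441) = exp(τ_B − τ_A) = exp(0.4269) = 1.5325.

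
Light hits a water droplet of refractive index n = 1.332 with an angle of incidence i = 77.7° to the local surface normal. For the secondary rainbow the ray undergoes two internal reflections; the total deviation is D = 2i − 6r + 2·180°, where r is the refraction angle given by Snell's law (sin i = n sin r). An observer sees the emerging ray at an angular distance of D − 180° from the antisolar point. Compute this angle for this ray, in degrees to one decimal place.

52.3°

sin r = sin 77.7° / 1.332 = 0.9770/1.332 = 0.7335; r = 47.18°.
D = 2·77.7° − 6·47.18° + 2·180° = 155.40° − 283.09° + 360° = 232.31°.
Angle from antisolar point = D − 180° = 52.31°.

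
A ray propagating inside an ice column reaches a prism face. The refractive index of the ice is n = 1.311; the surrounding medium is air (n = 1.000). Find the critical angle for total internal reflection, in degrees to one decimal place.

49.7°

sin θ_c = n_air / n = 1.000 / 1.311 = 0.7628.
θ_c = arcsin(0.7628) = 49.71°.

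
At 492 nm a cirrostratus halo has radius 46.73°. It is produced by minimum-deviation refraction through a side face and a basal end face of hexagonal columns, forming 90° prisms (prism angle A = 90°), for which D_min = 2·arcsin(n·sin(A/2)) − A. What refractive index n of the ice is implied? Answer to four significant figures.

1.315

Rearranging: n = sin((D_min + A)/2) / sin(A/2).
(D_min + A)/2 = (46.73° + 90°)/2 = 68.365°.
n = sin 68.365° / sin 45° = 0.9296 / 0.7071 = 1.3146.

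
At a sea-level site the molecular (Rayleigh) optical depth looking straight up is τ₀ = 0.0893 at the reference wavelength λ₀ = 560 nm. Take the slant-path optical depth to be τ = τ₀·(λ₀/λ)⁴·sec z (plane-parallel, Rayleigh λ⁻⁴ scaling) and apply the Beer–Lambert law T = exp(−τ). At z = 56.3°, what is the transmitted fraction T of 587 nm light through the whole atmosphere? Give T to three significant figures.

0.875

sec 56.3° = 1.8023.
τ = 0.0893 × (560/587)⁴ × 1.8023 = 0.0893 × 0.8283 × 1.8023 = 0.1333.
T = exp(−0.1333) = 0.8752.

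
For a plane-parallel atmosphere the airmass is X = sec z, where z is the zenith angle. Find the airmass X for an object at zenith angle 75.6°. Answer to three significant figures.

X = sec z = 1/cos 75.6° = 1/0.2487 = 4.0211.

4.02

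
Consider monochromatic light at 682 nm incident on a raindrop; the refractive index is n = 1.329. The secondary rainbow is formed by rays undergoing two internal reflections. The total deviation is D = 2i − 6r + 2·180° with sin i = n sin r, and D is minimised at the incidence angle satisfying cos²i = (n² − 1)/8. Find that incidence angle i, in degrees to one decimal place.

72.0°

cos²i = (1.329² − 1)/8 = (1.76624 − 1)/8 = 0.09578.
cos i = 0.30948, so i = 71.972°.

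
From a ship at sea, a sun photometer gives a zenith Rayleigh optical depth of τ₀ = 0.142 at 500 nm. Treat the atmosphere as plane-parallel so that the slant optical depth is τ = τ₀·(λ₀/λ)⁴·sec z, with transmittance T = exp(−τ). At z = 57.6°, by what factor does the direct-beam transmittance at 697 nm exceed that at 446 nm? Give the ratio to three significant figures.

Airmass: sec 57.6° = 1.8663.
τ(697 nm) = 0.142 × (500/697)⁴ × 1.8663 = 0.142 × 0.2648 × 1.8663 = 0.0702.
τ(446 nm) = 0.142 × (500/446)⁴ × 1.8663 = 0.142 × 1.5796 × 1.8663 = 0.4186.
T(697)/T(446) = exp(τ_B − τ_A) = exp(0.3484) = 1.4168.

1.42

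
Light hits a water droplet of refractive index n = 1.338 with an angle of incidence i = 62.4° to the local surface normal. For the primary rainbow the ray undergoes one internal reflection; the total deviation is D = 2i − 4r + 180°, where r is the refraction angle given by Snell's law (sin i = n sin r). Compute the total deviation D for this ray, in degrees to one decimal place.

138.9°

sin r = sin 62.4° / 1.338 = 0.8862/1.338 = 0.6623; r = 41.48°.
D = 2·62.4° − 4·41.48° + 180° = 124.80° − 165.91° + 180° = 138.89°.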